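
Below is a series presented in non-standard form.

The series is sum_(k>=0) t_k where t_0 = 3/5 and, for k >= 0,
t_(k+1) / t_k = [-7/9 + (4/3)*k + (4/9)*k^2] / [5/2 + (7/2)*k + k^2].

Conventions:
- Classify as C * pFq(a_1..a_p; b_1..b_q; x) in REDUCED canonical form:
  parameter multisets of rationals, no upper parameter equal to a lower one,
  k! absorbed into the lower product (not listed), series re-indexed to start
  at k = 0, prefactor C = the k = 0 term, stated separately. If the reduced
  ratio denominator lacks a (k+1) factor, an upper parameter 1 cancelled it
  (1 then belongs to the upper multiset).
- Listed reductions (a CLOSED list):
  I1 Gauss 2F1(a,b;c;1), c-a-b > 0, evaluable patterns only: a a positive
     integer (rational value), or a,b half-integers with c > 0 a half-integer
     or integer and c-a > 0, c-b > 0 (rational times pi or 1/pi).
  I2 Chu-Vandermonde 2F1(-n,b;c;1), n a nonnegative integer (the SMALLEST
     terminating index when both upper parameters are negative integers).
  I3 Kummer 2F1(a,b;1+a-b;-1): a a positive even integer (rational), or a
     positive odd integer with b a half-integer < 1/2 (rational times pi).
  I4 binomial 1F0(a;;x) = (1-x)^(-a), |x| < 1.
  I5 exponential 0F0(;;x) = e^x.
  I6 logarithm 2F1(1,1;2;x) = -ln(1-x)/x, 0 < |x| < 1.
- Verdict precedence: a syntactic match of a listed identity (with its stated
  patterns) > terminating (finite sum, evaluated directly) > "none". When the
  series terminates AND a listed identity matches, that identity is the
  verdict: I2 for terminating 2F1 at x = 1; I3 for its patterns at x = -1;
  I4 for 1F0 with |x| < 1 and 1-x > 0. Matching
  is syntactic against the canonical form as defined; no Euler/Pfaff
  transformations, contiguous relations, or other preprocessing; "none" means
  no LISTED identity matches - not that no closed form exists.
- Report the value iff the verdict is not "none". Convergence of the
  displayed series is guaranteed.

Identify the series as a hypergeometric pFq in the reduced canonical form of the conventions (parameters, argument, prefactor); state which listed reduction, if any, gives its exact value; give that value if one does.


Classification (C = 3/5): 2F1 with upper {-1/2, 7/2}, lower {5/2}, argument x = 4/9. Verdict: none here - no I1-I6 shape fits x = 4/9 with lower {5/2}.

Key observation: t_0 = 3/5 here, and the expanded ratio factors over Q; C = 3/5, x = 4/9, roots give parameters.
Step ratio: r(k) = (4/9) * (k-1/2) (k+7/2) / [(k+5/2) (k+1)] - poly over poly, x = (4/9) from leading terms; C = 3/5 at k = 0.


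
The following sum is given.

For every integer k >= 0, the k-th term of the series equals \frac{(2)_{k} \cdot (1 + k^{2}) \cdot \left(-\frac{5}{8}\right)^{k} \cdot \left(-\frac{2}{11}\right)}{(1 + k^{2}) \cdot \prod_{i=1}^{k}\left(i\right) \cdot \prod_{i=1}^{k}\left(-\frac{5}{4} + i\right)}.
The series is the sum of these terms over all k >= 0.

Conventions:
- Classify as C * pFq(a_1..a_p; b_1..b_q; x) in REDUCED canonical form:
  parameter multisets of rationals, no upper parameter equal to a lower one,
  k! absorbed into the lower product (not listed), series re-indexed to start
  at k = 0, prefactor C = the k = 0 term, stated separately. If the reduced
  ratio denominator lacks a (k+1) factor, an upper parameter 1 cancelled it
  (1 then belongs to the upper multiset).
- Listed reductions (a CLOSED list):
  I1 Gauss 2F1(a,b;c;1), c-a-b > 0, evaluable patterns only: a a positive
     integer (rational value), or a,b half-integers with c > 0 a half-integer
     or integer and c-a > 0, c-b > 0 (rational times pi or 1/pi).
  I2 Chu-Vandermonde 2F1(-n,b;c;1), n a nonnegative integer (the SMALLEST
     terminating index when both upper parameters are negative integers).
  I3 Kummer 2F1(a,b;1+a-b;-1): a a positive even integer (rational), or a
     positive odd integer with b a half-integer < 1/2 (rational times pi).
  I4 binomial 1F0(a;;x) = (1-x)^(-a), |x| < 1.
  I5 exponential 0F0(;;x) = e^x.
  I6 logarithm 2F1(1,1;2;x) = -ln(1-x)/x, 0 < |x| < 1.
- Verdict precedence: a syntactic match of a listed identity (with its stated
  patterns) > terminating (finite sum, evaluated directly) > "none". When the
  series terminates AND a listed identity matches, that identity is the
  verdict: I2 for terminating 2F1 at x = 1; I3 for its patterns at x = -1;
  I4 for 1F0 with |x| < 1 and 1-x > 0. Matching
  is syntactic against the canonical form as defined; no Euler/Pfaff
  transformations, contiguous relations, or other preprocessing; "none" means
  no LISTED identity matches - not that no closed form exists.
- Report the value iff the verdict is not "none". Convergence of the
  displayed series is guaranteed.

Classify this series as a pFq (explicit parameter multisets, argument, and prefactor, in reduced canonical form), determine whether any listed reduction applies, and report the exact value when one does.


With C = -\frac{2}{11}: the canonical form is 1F1(2; -\frac{1}{4}; -\frac{5}{8}). Verdict: none - this 1F1 at x = -\frac{5}{8} matches no listed pattern, and upper {2} holds no stopper.

Key observation: t_0 being -\frac{2}{11}, the lower running product (C = -2/11) is a rising factorial.
Consecutive-term ratio: r(k) = -\frac{5}{8} * (k+2) / [(k-\frac{1}{4}) (k+1)] - rational in k. x = -\frac{5}{8}; t_0 = -\frac{2}{11}; negate the roots.


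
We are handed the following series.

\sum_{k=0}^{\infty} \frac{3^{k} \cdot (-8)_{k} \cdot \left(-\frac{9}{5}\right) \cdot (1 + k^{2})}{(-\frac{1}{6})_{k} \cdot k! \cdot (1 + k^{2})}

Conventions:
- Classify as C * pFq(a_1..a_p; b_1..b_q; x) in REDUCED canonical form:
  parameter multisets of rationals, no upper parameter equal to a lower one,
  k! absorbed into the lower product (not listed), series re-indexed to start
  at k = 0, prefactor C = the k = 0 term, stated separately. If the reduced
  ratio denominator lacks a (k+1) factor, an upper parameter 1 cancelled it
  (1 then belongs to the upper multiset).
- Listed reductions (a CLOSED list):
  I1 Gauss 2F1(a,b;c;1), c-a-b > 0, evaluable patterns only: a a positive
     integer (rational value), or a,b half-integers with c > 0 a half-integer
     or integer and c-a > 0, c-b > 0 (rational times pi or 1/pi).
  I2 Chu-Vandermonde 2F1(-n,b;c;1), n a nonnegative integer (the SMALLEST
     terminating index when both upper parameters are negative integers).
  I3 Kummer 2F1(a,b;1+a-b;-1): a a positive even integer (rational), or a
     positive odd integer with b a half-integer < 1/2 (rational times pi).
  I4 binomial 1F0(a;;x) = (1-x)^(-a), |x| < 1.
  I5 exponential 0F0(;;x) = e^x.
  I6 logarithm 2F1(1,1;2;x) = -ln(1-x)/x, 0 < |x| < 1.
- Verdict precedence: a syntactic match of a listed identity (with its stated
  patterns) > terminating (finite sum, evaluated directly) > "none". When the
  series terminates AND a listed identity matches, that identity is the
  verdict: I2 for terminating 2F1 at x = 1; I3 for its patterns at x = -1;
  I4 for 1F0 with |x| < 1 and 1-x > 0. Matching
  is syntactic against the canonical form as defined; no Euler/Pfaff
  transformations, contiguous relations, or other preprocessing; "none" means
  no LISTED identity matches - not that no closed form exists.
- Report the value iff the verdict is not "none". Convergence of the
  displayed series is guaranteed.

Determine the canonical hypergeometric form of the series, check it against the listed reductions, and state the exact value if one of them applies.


With C = -\frac{9}{5}: the canonical form is 1F1(-8; -\frac{1}{6}; 3). Verdict: terminating - no listed pattern fits, but -8 in the upper list cuts the series at k = 8; direct evaluation. Its exact value is -\frac{2197202481}{81357325}.

Key step: x = 3 and k^2 + 1 divides numerator and denominator alike; prefactor -9/5 after cancelling.
Ratio: r(k) = 3 * (k-8) / [(k-\frac{1}{6}) (k+1)] - rational; roots negated = parameters, x = 3, C = -\frac{9}{5}.


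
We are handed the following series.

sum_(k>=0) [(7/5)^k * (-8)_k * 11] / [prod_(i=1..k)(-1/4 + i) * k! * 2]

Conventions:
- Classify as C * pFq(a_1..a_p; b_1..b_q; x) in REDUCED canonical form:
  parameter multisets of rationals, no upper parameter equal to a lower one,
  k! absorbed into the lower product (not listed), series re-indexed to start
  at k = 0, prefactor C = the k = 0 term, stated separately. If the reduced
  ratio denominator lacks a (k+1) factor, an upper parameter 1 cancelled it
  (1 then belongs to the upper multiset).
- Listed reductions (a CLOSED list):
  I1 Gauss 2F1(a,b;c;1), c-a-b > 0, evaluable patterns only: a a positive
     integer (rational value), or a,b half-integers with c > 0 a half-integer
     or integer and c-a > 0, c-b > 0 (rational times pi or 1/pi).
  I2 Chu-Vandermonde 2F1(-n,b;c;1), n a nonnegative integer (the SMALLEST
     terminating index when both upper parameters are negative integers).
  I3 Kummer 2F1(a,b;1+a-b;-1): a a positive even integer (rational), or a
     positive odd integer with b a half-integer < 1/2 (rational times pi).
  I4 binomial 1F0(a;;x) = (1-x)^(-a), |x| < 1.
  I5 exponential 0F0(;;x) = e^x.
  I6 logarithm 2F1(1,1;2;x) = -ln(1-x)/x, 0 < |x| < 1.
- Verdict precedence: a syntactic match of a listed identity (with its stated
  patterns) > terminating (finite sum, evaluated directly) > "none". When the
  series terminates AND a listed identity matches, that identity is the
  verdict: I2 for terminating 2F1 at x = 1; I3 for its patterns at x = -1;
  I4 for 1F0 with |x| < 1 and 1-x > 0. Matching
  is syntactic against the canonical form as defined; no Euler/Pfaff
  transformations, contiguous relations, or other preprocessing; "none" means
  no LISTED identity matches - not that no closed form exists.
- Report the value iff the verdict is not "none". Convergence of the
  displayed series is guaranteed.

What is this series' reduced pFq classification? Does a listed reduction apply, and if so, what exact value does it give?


x = 7/5 here; the reduced form reads 1F1, upper {-8}, lower {3/4}, C = 11/2. Verdict: terminating. With -8 upstairs the series is a 9-term polynomial sum; evaluated term by term. Hence: 24206081672461/4286355468750.

First insight: t_0 being 11/2, the lower running product (C = 11/2) is a rising factorial.
Ratio: r(k) = (7/5) * (k-8) / [(k+3/4) (k+1)] - rational in k. x = (7/5); t_0 = 11/2; negate the roots.


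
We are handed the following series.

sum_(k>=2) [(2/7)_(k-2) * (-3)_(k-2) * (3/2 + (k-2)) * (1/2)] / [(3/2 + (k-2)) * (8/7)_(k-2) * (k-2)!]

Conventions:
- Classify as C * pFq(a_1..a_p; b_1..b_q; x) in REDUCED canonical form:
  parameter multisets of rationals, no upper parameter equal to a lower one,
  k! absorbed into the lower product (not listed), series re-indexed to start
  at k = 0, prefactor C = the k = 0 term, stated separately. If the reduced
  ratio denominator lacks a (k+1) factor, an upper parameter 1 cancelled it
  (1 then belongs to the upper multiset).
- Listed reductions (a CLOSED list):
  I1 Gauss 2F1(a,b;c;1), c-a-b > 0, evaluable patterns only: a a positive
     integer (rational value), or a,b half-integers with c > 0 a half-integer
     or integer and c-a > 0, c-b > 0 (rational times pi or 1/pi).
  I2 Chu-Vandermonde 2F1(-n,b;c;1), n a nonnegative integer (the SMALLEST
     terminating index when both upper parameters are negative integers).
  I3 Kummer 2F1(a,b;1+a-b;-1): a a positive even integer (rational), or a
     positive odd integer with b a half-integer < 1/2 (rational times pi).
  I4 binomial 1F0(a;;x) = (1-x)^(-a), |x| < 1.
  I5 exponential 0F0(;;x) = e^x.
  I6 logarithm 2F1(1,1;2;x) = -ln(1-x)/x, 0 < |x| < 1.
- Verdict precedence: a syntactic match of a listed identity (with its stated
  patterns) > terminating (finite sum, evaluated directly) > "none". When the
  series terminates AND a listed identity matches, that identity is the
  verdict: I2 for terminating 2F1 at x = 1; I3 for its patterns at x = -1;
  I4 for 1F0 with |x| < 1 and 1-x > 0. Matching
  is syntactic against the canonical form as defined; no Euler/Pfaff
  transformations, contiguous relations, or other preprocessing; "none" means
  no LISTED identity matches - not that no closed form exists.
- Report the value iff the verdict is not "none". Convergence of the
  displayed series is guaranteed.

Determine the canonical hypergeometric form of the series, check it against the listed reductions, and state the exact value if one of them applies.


x = 1 here; the reduced form reads 2F1, upper {-3, 2/7}, lower {8/7}, C = 1/2. Verdict: the Chu-Vandermonde identity I2 matches (terminating 2F1 at x = 1 with n = 3, b = 2/7, c = 8/7). Exact value: 13/44.

Key step: x = 1 and the factor k + 3/2 cancels (top and bottom), leaving prefactor 1/2.
Consecutive-term ratio: r(k) = 1 * (k-3) (k+2/7) / [(k+8/7) (k+1)] - rational in k. x = 1; t_0 = 1/2; negate the roots.


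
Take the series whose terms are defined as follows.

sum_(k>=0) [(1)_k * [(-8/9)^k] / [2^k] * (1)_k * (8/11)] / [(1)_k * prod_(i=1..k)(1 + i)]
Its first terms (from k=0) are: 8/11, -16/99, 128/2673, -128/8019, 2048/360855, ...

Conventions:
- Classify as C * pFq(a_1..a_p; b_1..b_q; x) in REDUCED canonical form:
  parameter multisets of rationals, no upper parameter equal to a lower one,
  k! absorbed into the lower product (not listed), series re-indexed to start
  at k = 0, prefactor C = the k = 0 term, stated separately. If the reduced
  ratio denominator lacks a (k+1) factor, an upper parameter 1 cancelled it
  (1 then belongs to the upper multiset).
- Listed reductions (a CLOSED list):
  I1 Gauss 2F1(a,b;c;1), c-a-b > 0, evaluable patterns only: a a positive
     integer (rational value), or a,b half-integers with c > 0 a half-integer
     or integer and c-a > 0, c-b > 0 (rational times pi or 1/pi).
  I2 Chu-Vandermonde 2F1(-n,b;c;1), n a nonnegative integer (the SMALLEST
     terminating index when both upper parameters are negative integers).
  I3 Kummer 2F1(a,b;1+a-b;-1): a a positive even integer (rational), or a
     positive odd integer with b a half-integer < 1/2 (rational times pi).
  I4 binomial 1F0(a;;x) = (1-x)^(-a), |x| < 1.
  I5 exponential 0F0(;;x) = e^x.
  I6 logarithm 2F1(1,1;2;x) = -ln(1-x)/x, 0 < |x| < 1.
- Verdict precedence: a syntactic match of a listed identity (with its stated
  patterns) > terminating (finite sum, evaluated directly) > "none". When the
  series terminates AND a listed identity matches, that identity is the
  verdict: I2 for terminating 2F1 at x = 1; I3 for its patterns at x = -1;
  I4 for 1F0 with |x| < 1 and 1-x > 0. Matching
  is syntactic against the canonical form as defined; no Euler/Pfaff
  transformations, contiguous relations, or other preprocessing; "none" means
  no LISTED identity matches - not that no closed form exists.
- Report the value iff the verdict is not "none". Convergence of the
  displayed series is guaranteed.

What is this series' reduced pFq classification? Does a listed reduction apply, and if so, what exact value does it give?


First insight: t_0 being 8/11, the two k-th powers (C = 8/11) combine into one argument.
Step ratio: r(k) = (-4/9) * (k+1) (k+1) / [(k+2) (k+1)] ; factor over Q: parameters, x = (-4/9), and C = 8/11.

Prefactor 8/11, argument -4/9: 2F1 with upper {1, 1} over lower {2}. Verdict: logarithm (I6) fires (the logarithm: parameters (1,1;2), x = -4/9). Sum: (18/11) * ln(13/9).


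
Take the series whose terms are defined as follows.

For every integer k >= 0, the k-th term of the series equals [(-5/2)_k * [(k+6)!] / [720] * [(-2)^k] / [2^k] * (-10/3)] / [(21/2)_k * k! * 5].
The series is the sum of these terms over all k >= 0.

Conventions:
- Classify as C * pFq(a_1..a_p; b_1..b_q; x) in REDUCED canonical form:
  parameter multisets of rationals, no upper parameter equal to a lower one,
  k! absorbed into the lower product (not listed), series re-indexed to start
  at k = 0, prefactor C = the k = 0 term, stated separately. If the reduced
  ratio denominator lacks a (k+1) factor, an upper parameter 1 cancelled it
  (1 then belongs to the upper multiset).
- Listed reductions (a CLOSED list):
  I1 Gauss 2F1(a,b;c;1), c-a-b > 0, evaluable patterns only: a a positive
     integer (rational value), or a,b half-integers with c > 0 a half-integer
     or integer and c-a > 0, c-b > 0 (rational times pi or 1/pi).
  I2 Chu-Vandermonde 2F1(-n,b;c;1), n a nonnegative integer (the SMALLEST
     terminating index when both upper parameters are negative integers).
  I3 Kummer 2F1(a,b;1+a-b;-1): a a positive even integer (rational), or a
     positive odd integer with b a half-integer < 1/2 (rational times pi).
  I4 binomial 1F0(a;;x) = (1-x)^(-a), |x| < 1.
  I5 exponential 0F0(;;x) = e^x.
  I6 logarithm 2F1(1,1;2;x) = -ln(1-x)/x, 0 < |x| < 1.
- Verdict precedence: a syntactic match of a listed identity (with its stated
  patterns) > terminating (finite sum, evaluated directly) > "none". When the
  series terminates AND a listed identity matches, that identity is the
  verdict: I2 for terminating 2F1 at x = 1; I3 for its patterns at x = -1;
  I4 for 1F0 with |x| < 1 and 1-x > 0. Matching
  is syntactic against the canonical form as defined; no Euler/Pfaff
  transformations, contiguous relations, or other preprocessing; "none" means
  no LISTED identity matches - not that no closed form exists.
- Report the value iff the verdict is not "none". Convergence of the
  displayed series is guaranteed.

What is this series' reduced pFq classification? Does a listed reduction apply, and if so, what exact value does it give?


The tell: x = (-1) and the two k-th powers (C = -2/3) combine into one argument.
Consecutive-term ratio: r(k) = (-1) * (k-5/2) (k+7) / [(k+21/2) (k+1)] - poly over poly, x = (-1) from leading terms; C = -2/3 at k = 0.

x = -1 here; the reduced form reads 2F1, upper {-5/2, 7}, lower {21/2}, C = -2/3. Verdict at x = -1: the Kummer evaluation I3 matches (x = -1; c = 21/2 equals 1+a-b for upper {-5/2, 7}: listed pattern). Hence: (-1616615/2097152) * pi.


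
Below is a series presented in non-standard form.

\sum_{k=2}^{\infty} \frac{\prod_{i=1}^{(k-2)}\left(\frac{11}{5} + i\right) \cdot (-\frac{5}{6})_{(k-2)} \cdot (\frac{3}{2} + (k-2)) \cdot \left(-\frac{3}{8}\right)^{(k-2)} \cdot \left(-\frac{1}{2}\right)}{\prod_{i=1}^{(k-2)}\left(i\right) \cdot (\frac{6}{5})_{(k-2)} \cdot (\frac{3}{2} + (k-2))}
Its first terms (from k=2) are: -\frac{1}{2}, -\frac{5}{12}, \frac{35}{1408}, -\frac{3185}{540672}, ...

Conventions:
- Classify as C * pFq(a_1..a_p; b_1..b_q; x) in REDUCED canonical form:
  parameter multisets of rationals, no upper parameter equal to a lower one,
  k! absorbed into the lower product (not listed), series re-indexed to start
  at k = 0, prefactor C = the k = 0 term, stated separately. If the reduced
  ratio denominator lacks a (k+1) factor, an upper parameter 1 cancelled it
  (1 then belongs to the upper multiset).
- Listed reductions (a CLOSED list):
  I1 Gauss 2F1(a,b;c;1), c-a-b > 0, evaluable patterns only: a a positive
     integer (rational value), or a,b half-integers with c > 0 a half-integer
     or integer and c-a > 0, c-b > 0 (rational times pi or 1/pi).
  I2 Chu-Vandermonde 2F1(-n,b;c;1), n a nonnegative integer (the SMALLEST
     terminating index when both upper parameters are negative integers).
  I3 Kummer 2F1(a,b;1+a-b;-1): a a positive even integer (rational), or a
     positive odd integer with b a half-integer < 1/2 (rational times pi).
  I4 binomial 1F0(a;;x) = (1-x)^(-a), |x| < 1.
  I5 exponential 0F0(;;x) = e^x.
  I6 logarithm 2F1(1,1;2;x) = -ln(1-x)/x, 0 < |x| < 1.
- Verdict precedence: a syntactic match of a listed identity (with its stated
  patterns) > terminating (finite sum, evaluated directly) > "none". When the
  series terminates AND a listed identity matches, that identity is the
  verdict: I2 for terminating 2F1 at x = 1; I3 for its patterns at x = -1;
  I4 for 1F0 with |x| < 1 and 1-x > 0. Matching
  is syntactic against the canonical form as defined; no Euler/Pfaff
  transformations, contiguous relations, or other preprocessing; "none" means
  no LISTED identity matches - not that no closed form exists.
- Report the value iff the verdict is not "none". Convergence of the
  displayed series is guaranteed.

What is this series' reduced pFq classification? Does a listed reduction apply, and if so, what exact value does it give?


Reduced: x = -\frac{3}{8}, 2F1, upper = {-\frac{5}{6}, \frac{16}{5}}, lower = {\frac{6}{5}}, C = -\frac{1}{2}. Verdict: none (x = -\frac{3}{8}): each listed identity misses the multisets {-\frac{5}{6}, \frac{16}{5}} ; {\frac{6}{5}}.

First insight: t_0 being -\frac{1}{2}, the running product (C = -1/2) telescopes to a rising factorial.
Consecutive-term ratio: r(k) = -\frac{3}{8} * (k-\frac{5}{6}) (k+\frac{16}{5}) / [(k+\frac{6}{5}) (k+1)] ; factor over Q: parameters, x = -\frac{3}{8}, and C = -\frac{1}{2}.


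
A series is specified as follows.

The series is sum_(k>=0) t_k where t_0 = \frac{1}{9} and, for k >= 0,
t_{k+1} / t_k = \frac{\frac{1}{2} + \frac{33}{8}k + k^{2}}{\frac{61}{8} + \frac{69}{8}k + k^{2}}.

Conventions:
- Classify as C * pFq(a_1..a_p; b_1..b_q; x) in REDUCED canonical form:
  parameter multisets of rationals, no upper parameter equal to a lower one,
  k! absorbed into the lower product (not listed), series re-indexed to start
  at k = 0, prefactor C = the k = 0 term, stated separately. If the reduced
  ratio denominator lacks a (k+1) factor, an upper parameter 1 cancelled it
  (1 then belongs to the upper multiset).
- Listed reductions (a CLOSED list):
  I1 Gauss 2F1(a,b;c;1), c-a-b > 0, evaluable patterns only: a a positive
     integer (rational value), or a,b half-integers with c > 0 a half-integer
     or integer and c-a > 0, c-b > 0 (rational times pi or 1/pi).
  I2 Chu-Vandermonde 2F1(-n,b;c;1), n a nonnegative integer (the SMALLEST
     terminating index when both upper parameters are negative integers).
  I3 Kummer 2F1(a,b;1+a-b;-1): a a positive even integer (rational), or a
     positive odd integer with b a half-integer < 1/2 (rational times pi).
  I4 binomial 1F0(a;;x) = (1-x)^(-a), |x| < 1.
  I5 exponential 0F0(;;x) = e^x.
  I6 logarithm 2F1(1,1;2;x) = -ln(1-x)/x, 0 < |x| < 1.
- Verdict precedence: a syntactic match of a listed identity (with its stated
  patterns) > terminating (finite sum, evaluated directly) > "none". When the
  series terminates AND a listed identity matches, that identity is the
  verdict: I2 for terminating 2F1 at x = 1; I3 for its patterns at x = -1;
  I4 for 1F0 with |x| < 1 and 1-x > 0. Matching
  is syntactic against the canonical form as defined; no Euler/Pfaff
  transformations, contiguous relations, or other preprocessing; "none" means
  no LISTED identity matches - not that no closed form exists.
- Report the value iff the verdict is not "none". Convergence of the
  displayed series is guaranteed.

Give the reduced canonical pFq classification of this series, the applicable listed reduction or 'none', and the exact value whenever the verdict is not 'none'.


First insight: t_0 being \frac{1}{9}, the expanded ratio factors over Q; C = 1/9, x = 1, roots give parameters.
Adjacent-term ratio: r(k) = 1 * (k+\frac{1}{8}) (k+4) / [(k+\frac{61}{8}) (k+1)] - rational in k, leading ratio 1; with t_0 = \frac{1}{9}, classification follows.

The series (x = 1) is 2F1: upper {\frac{1}{8}, 4}, lower {\frac{61}{8}}, prefactor \frac{1}{9}. Verdict: Gauss (I1, integer-parameter pattern) fires (x = 1: the Gamma ratio telescopes since c-a-b = 7/2 > 0 and a = 4 in Z>0). Sum: \frac{284345}{2306304}.


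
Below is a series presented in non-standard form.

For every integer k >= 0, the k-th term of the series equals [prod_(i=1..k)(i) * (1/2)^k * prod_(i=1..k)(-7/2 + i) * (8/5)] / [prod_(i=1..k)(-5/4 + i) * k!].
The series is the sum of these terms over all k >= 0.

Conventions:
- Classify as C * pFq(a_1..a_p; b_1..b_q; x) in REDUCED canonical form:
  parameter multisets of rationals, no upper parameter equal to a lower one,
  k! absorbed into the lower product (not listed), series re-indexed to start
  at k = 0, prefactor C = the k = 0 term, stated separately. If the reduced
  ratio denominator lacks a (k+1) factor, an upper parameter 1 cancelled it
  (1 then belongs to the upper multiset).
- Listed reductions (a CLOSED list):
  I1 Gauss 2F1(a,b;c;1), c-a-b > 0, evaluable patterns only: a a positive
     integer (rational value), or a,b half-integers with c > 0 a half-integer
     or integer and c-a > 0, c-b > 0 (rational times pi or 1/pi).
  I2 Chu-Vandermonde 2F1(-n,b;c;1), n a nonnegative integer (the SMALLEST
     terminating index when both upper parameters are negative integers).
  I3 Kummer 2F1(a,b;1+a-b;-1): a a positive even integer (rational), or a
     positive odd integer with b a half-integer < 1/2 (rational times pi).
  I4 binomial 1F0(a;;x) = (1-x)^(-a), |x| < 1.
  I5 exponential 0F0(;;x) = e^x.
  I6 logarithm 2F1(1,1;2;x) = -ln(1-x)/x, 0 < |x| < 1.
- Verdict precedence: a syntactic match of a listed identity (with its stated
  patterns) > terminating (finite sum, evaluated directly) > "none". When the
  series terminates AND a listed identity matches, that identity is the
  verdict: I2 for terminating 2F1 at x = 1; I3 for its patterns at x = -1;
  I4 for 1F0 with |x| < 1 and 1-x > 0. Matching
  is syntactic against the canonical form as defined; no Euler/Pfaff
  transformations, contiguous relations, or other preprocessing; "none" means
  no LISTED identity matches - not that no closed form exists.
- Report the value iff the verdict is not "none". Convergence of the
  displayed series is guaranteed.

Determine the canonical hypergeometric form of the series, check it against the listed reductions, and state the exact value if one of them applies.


The tell: with t_0 = 8/5, the running product (C = 8/5, x = 1/2) telescopes to a rising factorial.
Adjacent-term ratio: r(k) = (1/2) * (k-5/2) (k+1) / [(k-1/4) (k+1)] ; factor over Q: parameters, x = (1/2), and C = 8/5.

Reduced: x = 1/2, 2F1, upper = {-5/2, 1}, lower = {-1/4}, C = 8/5. Verdict: none. No listed pattern accepts 2F1(-5/2, 1; -1/4; 1/2).


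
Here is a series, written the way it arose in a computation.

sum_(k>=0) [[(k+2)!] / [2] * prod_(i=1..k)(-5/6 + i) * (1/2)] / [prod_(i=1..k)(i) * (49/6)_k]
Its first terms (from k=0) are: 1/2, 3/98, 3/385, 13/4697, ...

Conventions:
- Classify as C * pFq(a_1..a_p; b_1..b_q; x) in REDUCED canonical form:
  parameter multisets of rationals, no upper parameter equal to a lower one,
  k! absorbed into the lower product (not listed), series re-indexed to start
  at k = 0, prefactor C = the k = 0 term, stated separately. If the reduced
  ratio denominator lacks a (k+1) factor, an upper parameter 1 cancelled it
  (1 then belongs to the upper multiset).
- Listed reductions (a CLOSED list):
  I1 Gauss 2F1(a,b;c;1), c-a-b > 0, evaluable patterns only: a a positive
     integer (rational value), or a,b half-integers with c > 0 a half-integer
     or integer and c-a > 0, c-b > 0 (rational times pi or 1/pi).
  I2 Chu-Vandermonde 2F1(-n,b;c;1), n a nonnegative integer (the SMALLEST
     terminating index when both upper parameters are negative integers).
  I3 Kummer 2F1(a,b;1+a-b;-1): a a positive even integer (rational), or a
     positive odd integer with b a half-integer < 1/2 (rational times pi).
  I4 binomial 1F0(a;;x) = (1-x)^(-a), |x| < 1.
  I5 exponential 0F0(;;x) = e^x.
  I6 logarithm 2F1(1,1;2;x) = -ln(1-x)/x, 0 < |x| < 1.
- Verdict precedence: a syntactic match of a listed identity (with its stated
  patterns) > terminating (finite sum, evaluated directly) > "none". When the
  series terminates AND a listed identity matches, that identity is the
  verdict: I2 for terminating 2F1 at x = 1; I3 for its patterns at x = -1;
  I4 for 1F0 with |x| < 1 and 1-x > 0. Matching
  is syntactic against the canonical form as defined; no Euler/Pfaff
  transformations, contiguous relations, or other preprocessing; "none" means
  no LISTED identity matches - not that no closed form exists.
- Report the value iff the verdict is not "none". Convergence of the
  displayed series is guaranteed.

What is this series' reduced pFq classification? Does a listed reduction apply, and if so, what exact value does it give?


With C = 1/2: the canonical form is 2F1(1/6, 3; 49/6; 1). Verdict at x = 1: the Gauss summation I1 matches (x = 1: the Gamma ratio telescopes since c-a-b = 5 > 0 and a = 3 in Z>0). Its exact value is 49321/90720.

Key step: with t_0 = 1/2, the running product (prefactor 1/2) telescopes to a rising factorial.
Ratio: r(k) = 1 * (k+1/6) (k+3) / [(k+49/6) (k+1)] - rational; roots negated = parameters, x = 1, C = 1/2.


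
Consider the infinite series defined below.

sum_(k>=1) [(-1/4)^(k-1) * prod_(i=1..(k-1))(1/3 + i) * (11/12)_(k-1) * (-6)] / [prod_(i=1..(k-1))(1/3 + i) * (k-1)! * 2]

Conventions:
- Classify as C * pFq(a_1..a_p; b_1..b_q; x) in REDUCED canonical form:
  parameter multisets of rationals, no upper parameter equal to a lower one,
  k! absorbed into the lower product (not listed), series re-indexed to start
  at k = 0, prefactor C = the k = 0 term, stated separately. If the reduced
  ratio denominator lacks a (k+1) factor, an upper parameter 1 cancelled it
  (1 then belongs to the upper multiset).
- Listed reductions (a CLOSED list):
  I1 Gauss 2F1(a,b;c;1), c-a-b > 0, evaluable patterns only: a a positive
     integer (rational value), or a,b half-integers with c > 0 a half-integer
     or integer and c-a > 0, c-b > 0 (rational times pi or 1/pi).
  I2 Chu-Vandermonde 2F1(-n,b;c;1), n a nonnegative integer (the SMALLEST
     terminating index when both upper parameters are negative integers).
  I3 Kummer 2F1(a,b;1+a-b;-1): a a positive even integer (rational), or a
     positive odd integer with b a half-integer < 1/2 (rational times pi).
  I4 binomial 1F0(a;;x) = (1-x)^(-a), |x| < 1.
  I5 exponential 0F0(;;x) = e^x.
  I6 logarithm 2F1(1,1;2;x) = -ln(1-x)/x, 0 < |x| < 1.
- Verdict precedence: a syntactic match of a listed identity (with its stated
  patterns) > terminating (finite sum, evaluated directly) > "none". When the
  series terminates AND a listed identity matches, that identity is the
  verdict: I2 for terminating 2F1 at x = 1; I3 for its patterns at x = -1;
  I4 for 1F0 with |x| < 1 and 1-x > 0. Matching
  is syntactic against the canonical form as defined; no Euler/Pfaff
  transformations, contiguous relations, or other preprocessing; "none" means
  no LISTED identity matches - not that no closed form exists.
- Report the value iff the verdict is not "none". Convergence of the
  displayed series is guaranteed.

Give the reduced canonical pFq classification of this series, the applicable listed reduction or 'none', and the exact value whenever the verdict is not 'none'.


x = -1/4 here; the reduced form reads 1F0, upper {11/12}, lower {-}, C = -3. Verdict at x = -1/4: the binomial series (I4) matches (the 1F0 binomial series: exponent -11/12, x = -1/4). Value: (-3) * (5/4)^(-11/12).

Key step: with t_0 = -3, the parameter 4/3 appears in both the upper and lower lists and cancels.
Adjacent-term ratio: r(k) = (-1/4) * (k+11/12) / [(k+1)] - rational; roots negated = parameters, x = (-1/4), C = -3.


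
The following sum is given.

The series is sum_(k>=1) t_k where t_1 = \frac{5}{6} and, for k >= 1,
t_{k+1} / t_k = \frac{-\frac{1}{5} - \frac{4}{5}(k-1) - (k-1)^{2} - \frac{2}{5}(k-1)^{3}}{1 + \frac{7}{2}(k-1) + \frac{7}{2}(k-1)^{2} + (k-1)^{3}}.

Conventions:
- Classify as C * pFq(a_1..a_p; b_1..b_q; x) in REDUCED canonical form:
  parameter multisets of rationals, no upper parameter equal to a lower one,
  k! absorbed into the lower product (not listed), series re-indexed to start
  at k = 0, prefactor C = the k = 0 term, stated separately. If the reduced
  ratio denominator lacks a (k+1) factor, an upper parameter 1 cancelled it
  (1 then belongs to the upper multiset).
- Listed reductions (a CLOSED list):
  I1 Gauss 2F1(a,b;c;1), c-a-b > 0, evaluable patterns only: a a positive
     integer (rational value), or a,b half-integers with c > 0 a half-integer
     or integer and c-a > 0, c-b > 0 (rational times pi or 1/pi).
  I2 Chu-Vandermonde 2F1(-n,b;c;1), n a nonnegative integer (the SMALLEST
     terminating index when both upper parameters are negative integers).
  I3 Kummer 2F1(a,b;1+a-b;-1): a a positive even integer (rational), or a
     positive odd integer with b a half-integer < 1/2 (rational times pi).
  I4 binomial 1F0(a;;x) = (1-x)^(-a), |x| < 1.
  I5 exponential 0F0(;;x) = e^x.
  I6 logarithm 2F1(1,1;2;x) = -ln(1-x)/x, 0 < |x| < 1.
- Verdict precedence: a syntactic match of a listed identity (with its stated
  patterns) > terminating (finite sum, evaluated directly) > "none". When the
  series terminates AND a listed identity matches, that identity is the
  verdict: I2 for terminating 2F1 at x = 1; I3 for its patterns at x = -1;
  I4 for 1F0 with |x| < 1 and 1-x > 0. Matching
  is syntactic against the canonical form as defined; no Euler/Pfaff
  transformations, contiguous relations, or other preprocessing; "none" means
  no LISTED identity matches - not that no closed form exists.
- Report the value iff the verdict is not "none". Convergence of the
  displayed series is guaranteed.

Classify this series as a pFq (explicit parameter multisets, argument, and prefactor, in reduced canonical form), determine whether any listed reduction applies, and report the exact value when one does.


Structural cue: with t_0 = \frac{5}{6}, cancel k + 1/2 from the displayed ratio first; then C = 5/6.
Term ratio: r(k) = -\frac{2}{5} * (k+1) (k+1) / [(k+2) (k+1)] - rational in k. x = -\frac{2}{5}; t_0 = \frac{5}{6}; negate the roots.

This is \frac{5}{6} * 2F1(1, 1; 2; -\frac{2}{5}) in reduced canonical form. Verdict at x = -\frac{2}{5}: the I6 logarithm reduction matches (the logarithm: parameters (1,1;2), x = -\frac{2}{5}). Sum: \frac{25}{12} \cdot \ln\left(\frac{7}{5}\right).


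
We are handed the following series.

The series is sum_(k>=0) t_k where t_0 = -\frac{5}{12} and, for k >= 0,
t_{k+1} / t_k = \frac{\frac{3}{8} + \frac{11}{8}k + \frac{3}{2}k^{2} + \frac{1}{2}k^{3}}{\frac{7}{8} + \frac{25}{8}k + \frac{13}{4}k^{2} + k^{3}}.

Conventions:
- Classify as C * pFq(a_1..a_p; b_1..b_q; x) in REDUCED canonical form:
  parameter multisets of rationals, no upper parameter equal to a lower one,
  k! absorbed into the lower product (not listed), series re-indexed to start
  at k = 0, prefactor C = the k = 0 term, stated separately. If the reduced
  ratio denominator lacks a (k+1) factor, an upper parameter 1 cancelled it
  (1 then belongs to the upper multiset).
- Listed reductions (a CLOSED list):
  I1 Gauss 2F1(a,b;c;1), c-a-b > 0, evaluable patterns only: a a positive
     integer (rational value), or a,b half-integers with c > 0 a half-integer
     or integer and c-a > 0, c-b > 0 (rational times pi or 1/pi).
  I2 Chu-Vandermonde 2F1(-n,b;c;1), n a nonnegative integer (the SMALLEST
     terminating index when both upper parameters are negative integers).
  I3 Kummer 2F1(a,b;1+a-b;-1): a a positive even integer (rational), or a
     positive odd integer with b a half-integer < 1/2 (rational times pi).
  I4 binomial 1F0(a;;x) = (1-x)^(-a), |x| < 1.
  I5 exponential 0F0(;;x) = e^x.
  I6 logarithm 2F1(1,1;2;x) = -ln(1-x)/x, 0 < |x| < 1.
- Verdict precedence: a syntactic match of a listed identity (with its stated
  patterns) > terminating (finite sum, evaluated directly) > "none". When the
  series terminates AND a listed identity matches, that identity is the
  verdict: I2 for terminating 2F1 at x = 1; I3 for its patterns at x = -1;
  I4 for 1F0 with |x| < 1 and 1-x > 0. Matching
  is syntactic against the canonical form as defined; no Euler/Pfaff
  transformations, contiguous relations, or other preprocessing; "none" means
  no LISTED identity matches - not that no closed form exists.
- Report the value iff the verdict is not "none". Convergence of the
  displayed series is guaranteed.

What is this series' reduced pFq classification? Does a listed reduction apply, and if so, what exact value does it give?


Reduced: x = \frac{1}{2}, 2F1, upper = {1, \frac{3}{2}}, lower = {\frac{7}{4}}, C = -\frac{5}{12}. Verdict: none - this 2F1 at x = \frac{1}{2} matches no listed pattern, and upper {1, \frac{3}{2}} holds no stopper.

First insight: x = \frac{1}{2} and the ratio is unreduced: k + 1/2 divides both sides (prefactor -5/12).
Term ratio: r(k) = \frac{1}{2} * (k+1) (k+\frac{3}{2}) / [(k+\frac{7}{4}) (k+1)] - poly over poly, x = \frac{1}{2} from leading terms; C = -\frac{5}{12} at k = 0.


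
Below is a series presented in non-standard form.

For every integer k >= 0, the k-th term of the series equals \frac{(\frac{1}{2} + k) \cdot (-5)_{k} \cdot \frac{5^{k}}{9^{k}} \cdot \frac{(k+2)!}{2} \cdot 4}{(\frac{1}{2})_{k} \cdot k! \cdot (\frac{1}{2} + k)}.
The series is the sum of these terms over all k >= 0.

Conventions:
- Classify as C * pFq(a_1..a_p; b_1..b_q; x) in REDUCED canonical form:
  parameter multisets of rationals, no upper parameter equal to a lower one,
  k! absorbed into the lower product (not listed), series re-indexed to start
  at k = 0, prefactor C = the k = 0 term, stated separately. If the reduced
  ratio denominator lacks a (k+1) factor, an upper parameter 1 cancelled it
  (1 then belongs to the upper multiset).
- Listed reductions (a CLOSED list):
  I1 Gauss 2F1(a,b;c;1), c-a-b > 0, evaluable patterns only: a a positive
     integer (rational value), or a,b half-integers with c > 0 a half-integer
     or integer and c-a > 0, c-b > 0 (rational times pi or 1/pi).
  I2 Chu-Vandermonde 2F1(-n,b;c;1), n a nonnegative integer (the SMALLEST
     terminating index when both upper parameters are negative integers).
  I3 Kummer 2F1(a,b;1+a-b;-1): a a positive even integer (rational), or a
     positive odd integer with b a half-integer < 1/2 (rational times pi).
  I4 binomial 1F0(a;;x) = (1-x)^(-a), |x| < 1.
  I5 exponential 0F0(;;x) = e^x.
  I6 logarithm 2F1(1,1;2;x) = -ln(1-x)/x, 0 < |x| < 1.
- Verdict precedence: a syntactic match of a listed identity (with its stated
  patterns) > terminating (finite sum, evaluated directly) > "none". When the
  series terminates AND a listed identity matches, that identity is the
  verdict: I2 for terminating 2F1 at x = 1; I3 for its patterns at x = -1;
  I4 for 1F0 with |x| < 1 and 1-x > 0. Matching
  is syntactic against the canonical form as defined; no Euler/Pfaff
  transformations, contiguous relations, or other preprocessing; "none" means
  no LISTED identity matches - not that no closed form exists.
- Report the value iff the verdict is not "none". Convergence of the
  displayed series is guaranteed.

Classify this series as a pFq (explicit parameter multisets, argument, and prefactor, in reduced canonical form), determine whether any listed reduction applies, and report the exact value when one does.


The tell: with t_0 = 4, k + 1/2 divides numerator and denominator alike; C = 4, x = 5/9 after cancelling.
Step ratio: r(k) = \frac{5}{9} * (k-5) (k+3) / [(k+\frac{1}{2}) (k+1)] - rational in k, leading ratio \frac{5}{9}; with t_0 = 4, classification follows.

At argument \frac{5}{9}: a 2F1 with upper {-5, 3}, lower {\frac{1}{2}}, scaled by C = 4. Verdict: terminating. (-5)_k vanishes past k = 5, leaving a 6-term sum, computed directly. Exact value: \frac{2275516}{1240029}.


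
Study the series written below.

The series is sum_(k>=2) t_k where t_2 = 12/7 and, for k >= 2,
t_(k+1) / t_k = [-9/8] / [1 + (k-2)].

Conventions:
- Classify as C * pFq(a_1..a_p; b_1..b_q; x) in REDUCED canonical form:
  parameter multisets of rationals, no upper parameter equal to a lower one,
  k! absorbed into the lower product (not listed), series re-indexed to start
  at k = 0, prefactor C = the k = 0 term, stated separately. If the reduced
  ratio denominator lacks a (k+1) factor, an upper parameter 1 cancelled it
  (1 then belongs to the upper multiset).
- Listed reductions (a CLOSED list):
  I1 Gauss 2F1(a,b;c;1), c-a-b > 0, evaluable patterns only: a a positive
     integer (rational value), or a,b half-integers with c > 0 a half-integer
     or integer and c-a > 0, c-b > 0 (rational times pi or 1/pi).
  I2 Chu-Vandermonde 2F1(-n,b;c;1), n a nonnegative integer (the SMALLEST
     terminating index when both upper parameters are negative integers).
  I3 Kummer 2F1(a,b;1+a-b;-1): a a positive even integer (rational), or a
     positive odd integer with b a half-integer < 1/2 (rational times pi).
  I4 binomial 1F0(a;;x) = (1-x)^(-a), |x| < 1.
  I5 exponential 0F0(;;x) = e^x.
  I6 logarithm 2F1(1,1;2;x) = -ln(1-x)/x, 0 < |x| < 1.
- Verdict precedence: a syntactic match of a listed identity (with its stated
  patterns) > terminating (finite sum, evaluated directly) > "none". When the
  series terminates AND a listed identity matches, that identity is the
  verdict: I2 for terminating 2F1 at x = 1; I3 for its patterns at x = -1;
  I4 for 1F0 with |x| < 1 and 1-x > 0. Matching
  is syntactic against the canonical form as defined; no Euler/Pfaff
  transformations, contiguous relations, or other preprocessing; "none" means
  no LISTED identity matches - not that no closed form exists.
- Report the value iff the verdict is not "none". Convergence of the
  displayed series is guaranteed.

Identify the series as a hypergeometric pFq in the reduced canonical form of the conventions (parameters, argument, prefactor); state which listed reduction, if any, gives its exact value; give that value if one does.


With C = 12/7: the canonical form is 0F0(-; -; -9/8). Verdict at x = -9/8: the I5 exponential reduction matches (the 0F0 exponential series at x = -9/8). Value: (12/7) * e^(-9/8).

Structural cue: t_0 being 12/7, roots of the ratio polynomials (prefactor 12/7) are the negated parameters.
Consecutive-term ratio: r(k) = (-9/8) * 1 / [(k+1)] - poly over poly, x = (-9/8) from leading terms; C = 12/7 at k = 0.
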